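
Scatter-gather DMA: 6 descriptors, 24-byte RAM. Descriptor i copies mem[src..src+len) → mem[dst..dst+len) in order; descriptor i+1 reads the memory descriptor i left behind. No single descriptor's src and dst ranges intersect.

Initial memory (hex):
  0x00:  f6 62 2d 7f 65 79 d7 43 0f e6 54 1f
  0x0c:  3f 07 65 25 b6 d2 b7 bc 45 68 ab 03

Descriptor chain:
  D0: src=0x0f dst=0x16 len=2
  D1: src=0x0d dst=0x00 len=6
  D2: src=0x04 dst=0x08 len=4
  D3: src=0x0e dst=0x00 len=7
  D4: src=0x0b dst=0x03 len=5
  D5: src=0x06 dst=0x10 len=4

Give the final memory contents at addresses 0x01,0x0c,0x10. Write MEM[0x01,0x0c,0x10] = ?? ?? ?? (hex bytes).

MEM[0x01,0x0c,0x10] = 25 3f 65

D0: mem[0x16..0x17] <- [25 b6]
D1: mem[0x00..0x05] <- [07 65 25 b6 d2 b7]
D2: mem[0x08..0x0b] <- [d2 b7 d7 43]
D3: mem[0x00..0x06] <- [65 25 b6 d2 b7 bc 45]
D4: mem[0x03..0x07] <- [43 3f 07 65 25]
D5: mem[0x10..0x13] <- [65 25 d2 b7]
query mem[0x01]=0x25, mem[0x0c]=0x3f, mem[0x10]=0x65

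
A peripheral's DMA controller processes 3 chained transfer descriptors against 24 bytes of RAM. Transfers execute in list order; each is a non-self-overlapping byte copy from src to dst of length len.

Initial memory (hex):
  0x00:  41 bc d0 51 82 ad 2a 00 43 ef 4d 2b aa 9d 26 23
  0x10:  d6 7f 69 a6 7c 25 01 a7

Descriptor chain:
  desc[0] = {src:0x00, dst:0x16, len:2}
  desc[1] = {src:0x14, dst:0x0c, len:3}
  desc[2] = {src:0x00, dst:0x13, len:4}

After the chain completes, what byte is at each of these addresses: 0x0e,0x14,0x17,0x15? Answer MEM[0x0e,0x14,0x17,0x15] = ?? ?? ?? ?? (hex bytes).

MEM[0x0e,0x14,0x17,0x15] = 41 bc bc d0

#0 dst[0x16+2] := {0x41,0xbc}
#1 dst[0x0c+3] := {0x7c,0x25,0x41}
#2 dst[0x13+4] := {0x41,0xbc,0xd0,0x51}
query mem[0x0e]=0x41, mem[0x14]=0xbc, mem[0x17]=0xbc, mem[0x15]=0xd0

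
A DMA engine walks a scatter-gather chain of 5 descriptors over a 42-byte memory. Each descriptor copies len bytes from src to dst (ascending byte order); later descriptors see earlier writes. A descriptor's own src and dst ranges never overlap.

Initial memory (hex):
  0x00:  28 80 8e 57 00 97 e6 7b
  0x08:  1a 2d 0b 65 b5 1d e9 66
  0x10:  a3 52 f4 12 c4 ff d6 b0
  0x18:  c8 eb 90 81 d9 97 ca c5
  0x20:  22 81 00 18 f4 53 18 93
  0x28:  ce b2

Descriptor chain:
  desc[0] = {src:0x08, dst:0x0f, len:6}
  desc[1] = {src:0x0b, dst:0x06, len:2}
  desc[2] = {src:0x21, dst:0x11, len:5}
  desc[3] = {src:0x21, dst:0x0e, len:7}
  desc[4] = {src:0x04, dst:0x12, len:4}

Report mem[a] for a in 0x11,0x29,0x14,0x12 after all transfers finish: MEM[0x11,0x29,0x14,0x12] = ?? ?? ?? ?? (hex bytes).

MEM[0x11,0x29,0x14,0x12] = f4 b2 65 00

[0] 0x08->0x0f len=6 : 1a 2d 0b 65 b5 1d
[1] 0x0b->0x06 len=2 : 65 b5
[2] 0x21->0x11 len=5 : 81 00 18 f4 53
[3] 0x21->0x0e len=7 : 81 00 18 f4 53 18 93
[4] 0x04->0x12 len=4 : 00 97 65 b5
query mem[0x11]=0xf4, mem[0x29]=0xb2, mem[0x14]=0x65, mem[0x12]=0x00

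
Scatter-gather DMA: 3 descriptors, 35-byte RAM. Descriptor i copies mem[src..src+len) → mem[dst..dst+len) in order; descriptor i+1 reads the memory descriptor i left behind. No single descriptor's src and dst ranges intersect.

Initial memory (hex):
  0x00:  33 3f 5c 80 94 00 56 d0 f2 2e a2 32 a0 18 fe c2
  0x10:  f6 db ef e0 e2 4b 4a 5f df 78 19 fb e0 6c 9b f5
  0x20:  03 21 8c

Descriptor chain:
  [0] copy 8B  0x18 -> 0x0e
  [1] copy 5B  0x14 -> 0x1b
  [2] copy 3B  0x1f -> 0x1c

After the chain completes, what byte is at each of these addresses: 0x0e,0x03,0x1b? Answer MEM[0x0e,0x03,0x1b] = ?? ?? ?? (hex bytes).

  after D0: wrote 8B at 0x0e = df7819fbe06c9bf5
  after D1: wrote 5B at 0x1b = 9bf54a5fdf
  after D2: wrote 3B at 0x1c = df0321
query mem[0x0e]=0xdf, mem[0x03]=0x80, mem[0x1b]=0x9b

MEM[0x0e,0x03,0x1b] = df 80 9b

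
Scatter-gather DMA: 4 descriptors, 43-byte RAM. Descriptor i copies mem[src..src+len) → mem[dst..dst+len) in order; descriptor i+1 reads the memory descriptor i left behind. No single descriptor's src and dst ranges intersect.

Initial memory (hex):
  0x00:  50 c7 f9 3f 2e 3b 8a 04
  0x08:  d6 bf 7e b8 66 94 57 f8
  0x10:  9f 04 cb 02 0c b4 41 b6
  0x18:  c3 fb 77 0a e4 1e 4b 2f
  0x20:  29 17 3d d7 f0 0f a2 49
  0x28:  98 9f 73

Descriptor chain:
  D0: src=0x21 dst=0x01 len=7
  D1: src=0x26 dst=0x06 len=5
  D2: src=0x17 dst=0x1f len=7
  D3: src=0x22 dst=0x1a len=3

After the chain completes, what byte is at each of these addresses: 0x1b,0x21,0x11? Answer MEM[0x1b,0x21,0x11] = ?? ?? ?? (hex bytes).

[0] 0x21->0x01 len=7 : 17 3d d7 f0 0f a2 49
[1] 0x26->0x06 len=5 : a2 49 98 9f 73
[2] 0x17->0x1f len=7 : b6 c3 fb 77 0a e4 1e
[3] 0x22->0x1a len=3 : 77 0a e4
query mem[0x1b]=0x0a, mem[0x21]=0xfb, mem[0x11]=0x04

MEM[0x1b,0x21,0x11] = 0a fb 04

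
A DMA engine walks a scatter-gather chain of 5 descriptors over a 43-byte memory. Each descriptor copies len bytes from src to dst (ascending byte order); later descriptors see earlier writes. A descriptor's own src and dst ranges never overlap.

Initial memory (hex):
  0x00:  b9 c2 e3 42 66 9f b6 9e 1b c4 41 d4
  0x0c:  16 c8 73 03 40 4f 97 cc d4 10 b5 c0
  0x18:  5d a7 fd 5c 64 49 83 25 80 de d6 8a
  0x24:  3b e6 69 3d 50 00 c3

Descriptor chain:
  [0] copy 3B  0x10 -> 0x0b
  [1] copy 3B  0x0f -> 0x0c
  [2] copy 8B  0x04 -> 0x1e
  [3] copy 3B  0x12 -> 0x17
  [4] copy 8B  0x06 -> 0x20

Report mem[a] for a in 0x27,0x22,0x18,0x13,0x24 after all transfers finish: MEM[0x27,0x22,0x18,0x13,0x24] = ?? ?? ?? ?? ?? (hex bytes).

[0] 0x10->0x0b len=3 : 40 4f 97
[1] 0x0f->0x0c len=3 : 03 40 4f
[2] 0x04->0x1e len=8 : 66 9f b6 9e 1b c4 41 40
[3] 0x12->0x17 len=3 : 97 cc d4
[4] 0x06->0x20 len=8 : b6 9e 1b c4 41 40 03 40
query mem[0x27]=0x40, mem[0x22]=0x1b, mem[0x18]=0xcc, mem[0x13]=0xcc, mem[0x24]=0x41

MEM[0x27,0x22,0x18,0x13,0x24] = 40 1b cc cc 41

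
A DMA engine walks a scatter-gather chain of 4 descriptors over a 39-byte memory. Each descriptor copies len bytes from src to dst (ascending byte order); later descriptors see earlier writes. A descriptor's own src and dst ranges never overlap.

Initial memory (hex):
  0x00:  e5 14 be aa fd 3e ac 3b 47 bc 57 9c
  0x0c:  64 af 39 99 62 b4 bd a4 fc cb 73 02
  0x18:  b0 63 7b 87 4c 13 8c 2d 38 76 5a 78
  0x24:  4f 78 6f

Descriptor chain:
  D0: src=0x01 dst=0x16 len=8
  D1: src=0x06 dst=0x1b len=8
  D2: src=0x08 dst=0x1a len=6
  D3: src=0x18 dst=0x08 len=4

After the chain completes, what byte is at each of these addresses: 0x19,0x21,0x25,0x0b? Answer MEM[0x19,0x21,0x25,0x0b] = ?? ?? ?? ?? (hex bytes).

[0] 0x01->0x16 len=8 : 14 be aa fd 3e ac 3b 47
[1] 0x06->0x1b len=8 : ac 3b 47 bc 57 9c 64 af
[2] 0x08->0x1a len=6 : 47 bc 57 9c 64 af
[3] 0x18->0x08 len=4 : aa fd 47 bc
query mem[0x19]=0xfd, mem[0x21]=0x64, mem[0x25]=0x78, mem[0x0b]=0xbc

MEM[0x19,0x21,0x25,0x0b] = fd 64 78 bc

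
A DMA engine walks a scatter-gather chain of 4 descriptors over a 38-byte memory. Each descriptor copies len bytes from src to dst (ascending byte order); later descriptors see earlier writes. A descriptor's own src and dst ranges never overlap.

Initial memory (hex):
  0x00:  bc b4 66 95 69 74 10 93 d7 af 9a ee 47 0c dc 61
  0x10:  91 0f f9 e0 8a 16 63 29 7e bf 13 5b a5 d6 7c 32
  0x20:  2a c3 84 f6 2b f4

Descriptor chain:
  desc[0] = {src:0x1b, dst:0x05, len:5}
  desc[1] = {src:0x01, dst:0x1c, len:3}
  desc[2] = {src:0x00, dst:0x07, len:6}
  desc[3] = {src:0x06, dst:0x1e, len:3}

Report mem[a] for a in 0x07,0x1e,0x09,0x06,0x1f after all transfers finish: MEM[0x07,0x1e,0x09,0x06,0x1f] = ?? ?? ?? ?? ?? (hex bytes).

D0: mem[0x05..0x09] <- [5b a5 d6 7c 32]
D1: mem[0x1c..0x1e] <- [b4 66 95]
D2: mem[0x07..0x0c] <- [bc b4 66 95 69 5b]
D3: mem[0x1e..0x20] <- [a5 bc b4]
query mem[0x07]=0xbc, mem[0x1e]=0xa5, mem[0x09]=0x66, mem[0x06]=0xa5, mem[0x1f]=0xbc

MEM[0x07,0x1e,0x09,0x06,0x1f] = bc a5 66 a5 bc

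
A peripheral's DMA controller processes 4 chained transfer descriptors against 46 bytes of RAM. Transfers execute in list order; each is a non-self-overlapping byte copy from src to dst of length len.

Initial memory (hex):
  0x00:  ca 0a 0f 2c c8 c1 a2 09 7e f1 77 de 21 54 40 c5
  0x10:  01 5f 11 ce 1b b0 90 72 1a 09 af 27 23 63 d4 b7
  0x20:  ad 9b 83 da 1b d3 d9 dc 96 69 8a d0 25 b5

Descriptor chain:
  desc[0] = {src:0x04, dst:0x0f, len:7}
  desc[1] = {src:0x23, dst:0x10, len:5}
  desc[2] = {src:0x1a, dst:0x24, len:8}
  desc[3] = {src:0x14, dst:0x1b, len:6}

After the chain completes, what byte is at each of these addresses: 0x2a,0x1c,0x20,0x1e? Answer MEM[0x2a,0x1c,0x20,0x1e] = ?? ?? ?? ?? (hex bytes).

#0 dst[0x0f+7] := {0xc8,0xc1,0xa2,0x09,0x7e,0xf1,0x77}
#1 dst[0x10+5] := {0xda,0x1b,0xd3,0xd9,0xdc}
#2 dst[0x24+8] := {0xaf,0x27,0x23,0x63,0xd4,0xb7,0xad,0x9b}
#3 dst[0x1b+6] := {0xdc,0x77,0x90,0x72,0x1a,0x09}
query mem[0x2a]=0xad, mem[0x1c]=0x77, mem[0x20]=0x09, mem[0x1e]=0x72

MEM[0x2a,0x1c,0x20,0x1e] = ad 77 09 72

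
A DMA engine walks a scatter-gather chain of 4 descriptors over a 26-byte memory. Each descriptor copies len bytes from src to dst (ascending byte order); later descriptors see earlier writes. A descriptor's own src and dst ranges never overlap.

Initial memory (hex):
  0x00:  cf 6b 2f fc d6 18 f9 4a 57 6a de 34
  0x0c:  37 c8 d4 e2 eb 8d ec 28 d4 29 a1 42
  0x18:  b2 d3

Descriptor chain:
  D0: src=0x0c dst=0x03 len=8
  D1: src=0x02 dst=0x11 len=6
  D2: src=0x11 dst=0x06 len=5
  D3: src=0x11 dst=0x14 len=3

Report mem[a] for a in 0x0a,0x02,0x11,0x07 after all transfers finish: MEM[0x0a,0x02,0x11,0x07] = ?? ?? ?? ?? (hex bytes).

MEM[0x0a,0x02,0x11,0x07] = e2 2f 2f 37

  after D0: wrote 8B at 0x03 = 37c8d4e2eb8dec28
  after D1: wrote 6B at 0x11 = 2f37c8d4e2eb
  after D2: wrote 5B at 0x06 = 2f37c8d4e2
  after D3: wrote 3B at 0x14 = 2f37c8
query mem[0x0a]=0xe2, mem[0x02]=0x2f, mem[0x11]=0x2f, mem[0x07]=0x37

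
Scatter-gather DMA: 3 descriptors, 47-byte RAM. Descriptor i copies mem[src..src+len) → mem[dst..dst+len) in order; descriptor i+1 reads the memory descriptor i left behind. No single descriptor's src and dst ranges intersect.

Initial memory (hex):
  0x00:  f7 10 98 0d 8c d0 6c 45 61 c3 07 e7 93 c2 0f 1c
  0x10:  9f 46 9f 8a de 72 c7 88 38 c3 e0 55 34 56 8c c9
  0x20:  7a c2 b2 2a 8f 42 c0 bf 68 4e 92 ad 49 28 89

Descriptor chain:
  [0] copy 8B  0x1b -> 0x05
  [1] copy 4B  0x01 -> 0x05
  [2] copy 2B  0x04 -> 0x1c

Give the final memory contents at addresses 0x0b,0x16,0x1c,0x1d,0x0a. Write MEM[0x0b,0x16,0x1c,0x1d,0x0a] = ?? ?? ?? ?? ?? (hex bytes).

#0 dst[0x05+8] := {0x55,0x34,0x56,0x8c,0xc9,0x7a,0xc2,0xb2}
#1 dst[0x05+4] := {0x10,0x98,0x0d,0x8c}
#2 dst[0x1c+2] := {0x8c,0x10}
query mem[0x0b]=0xc2, mem[0x16]=0xc7, mem[0x1c]=0x8c, mem[0x1d]=0x10, mem[0x0a]=0x7a

MEM[0x0b,0x16,0x1c,0x1d,0x0a] = c2 c7 8c 10 7a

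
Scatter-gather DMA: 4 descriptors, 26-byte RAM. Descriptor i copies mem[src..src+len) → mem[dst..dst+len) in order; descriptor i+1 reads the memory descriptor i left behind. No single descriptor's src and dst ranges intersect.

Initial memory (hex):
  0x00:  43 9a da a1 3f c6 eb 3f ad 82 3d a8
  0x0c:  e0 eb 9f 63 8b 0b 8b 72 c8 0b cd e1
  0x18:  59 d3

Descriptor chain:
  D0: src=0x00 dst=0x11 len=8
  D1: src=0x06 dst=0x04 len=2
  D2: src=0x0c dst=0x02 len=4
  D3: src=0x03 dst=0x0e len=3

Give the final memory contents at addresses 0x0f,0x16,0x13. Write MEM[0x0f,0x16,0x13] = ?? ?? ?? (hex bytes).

MEM[0x0f,0x16,0x13] = 9f c6 da

  after D0: wrote 8B at 0x11 = 439adaa13fc6eb3f
  after D1: wrote 2B at 0x04 = eb3f
  after D2: wrote 4B at 0x02 = e0eb9f63
  after D3: wrote 3B at 0x0e = eb9f63
query mem[0x0f]=0x9f, mem[0x16]=0xc6, mem[0x13]=0xda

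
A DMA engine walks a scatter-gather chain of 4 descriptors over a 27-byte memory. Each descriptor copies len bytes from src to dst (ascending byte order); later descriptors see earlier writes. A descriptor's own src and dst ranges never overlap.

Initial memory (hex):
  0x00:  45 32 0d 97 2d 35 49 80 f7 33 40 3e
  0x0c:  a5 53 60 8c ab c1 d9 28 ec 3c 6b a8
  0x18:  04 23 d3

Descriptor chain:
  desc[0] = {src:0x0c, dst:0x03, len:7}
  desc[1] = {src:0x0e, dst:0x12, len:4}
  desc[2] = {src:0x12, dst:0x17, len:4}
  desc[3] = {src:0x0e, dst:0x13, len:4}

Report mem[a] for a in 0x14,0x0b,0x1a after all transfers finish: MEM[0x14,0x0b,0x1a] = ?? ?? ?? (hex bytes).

  after D0: wrote 7B at 0x03 = a553608cabc1d9
  after D1: wrote 4B at 0x12 = 608cabc1
  after D2: wrote 4B at 0x17 = 608cabc1
  after D3: wrote 4B at 0x13 = 608cabc1
query mem[0x14]=0x8c, mem[0x0b]=0x3e, mem[0x1a]=0xc1

MEM[0x14,0x0b,0x1a] = 8c 3e c1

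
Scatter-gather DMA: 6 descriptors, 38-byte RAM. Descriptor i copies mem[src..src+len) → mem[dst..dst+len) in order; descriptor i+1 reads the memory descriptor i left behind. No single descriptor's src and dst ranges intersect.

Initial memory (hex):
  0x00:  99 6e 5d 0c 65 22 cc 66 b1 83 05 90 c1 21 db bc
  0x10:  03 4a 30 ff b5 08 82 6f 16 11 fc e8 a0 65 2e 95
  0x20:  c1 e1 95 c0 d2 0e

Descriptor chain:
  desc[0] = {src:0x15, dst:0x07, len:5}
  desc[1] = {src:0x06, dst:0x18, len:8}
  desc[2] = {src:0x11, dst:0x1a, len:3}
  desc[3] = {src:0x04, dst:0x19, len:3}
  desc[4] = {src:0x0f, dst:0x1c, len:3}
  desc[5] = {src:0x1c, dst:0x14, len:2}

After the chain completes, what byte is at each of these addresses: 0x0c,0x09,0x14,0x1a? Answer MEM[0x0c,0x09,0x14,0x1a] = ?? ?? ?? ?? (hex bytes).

#0 dst[0x07+5] := {0x08,0x82,0x6f,0x16,0x11}
#1 dst[0x18+8] := {0xcc,0x08,0x82,0x6f,0x16,0x11,0xc1,0x21}
#2 dst[0x1a+3] := {0x4a,0x30,0xff}
#3 dst[0x19+3] := {0x65,0x22,0xcc}
#4 dst[0x1c+3] := {0xbc,0x03,0x4a}
#5 dst[0x14+2] := {0xbc,0x03}
query mem[0x0c]=0xc1, mem[0x09]=0x6f, mem[0x14]=0xbc, mem[0x1a]=0x22

MEM[0x0c,0x09,0x14,0x1a] = c1 6f bc 22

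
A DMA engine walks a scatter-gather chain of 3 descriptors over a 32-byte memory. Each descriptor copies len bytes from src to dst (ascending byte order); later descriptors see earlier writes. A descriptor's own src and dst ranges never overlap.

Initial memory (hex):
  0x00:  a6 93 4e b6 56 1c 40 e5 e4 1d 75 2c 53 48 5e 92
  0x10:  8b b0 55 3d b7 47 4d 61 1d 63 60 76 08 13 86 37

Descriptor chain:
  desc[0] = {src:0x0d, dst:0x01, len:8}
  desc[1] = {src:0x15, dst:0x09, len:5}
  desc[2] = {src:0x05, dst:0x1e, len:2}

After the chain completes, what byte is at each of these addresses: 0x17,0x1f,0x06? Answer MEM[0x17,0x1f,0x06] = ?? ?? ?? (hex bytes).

MEM[0x17,0x1f,0x06] = 61 55 55

[0] 0x0d->0x01 len=8 : 48 5e 92 8b b0 55 3d b7
[1] 0x15->0x09 len=5 : 47 4d 61 1d 63
[2] 0x05->0x1e len=2 : b0 55
query mem[0x17]=0x61, mem[0x1f]=0x55, mem[0x06]=0x55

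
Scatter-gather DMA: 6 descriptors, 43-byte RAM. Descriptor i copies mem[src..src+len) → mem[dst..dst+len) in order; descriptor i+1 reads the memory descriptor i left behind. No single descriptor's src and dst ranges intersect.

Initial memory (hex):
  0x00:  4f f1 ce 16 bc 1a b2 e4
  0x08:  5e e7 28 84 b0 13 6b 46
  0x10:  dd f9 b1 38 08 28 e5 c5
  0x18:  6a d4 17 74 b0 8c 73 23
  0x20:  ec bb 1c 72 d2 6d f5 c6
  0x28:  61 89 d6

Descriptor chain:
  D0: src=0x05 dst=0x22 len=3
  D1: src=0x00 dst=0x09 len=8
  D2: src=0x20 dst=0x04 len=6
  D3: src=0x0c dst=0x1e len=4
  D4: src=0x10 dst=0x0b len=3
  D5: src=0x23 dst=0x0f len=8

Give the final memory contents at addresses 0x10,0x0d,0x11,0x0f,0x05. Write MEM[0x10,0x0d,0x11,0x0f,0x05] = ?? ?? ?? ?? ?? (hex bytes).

  after D0: wrote 3B at 0x22 = 1ab2e4
  after D1: wrote 8B at 0x09 = 4ff1ce16bc1ab2e4
  after D2: wrote 6B at 0x04 = ecbb1ab2e46d
  after D3: wrote 4B at 0x1e = 16bc1ab2
  after D4: wrote 3B at 0x0b = e4f9b1
  after D5: wrote 8B at 0x0f = b2e46df5c66189d6
query mem[0x10]=0xe4, mem[0x0d]=0xb1, mem[0x11]=0x6d, mem[0x0f]=0xb2, mem[0x05]=0xbb

MEM[0x10,0x0d,0x11,0x0f,0x05] = e4 b1 6d b2 bb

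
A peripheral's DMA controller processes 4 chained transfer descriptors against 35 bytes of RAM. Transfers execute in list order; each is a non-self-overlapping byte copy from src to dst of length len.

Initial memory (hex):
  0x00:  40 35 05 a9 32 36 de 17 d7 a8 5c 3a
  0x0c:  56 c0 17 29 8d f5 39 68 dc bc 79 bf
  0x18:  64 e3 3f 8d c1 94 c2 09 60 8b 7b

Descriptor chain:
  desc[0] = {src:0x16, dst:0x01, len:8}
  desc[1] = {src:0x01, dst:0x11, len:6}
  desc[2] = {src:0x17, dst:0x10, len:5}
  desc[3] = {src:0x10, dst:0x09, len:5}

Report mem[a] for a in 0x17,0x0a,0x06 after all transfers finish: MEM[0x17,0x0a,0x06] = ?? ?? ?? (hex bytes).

MEM[0x17,0x0a,0x06] = bf 64 8d

  after D0: wrote 8B at 0x01 = 79bf64e33f8dc194
  after D1: wrote 6B at 0x11 = 79bf64e33f8d
  after D2: wrote 5B at 0x10 = bf64e33f8d
  after D3: wrote 5B at 0x09 = bf64e33f8d
query mem[0x17]=0xbf, mem[0x0a]=0x64, mem[0x06]=0x8d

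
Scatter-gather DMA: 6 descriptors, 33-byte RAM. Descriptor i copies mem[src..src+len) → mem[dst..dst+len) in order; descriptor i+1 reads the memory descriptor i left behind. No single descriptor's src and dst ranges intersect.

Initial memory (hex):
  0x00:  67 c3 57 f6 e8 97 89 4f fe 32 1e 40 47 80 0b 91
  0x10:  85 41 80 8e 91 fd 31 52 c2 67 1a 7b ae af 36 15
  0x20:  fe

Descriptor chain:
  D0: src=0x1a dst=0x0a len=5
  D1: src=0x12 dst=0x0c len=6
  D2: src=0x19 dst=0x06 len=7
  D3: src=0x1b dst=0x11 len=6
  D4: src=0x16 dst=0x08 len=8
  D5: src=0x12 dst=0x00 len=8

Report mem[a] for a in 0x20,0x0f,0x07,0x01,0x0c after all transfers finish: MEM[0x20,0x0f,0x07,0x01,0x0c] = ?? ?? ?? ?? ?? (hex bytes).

MEM[0x20,0x0f,0x07,0x01,0x0c] = fe af 67 af 1a

D0: mem[0x0a..0x0e] <- [1a 7b ae af 36]
D1: mem[0x0c..0x11] <- [80 8e 91 fd 31 52]
D2: mem[0x06..0x0c] <- [67 1a 7b ae af 36 15]
D3: mem[0x11..0x16] <- [7b ae af 36 15 fe]
D4: mem[0x08..0x0f] <- [fe 52 c2 67 1a 7b ae af]
D5: mem[0x00..0x07] <- [ae af 36 15 fe 52 c2 67]
query mem[0x20]=0xfe, mem[0x0f]=0xaf, mem[0x07]=0x67, mem[0x01]=0xaf, mem[0x0c]=0x1a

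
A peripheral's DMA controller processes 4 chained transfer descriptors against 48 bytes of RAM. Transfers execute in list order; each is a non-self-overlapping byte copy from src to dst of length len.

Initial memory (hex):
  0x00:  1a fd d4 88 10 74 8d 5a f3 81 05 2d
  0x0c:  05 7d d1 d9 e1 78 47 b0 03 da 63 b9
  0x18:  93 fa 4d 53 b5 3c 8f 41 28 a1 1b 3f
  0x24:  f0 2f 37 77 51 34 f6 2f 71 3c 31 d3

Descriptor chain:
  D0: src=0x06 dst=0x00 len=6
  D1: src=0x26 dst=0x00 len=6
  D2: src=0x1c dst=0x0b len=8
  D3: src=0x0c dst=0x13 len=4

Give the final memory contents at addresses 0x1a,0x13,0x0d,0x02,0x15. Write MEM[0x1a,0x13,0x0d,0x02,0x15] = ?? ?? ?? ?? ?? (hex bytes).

MEM[0x1a,0x13,0x0d,0x02,0x15] = 4d 3c 8f 51 41

#0 dst[0x00+6] := {0x8d,0x5a,0xf3,0x81,0x05,0x2d}
#1 dst[0x00+6] := {0x37,0x77,0x51,0x34,0xf6,0x2f}
#2 dst[0x0b+8] := {0xb5,0x3c,0x8f,0x41,0x28,0xa1,0x1b,0x3f}
#3 dst[0x13+4] := {0x3c,0x8f,0x41,0x28}
query mem[0x1a]=0x4d, mem[0x13]=0x3c, mem[0x0d]=0x8f, mem[0x02]=0x51, mem[0x15]=0x41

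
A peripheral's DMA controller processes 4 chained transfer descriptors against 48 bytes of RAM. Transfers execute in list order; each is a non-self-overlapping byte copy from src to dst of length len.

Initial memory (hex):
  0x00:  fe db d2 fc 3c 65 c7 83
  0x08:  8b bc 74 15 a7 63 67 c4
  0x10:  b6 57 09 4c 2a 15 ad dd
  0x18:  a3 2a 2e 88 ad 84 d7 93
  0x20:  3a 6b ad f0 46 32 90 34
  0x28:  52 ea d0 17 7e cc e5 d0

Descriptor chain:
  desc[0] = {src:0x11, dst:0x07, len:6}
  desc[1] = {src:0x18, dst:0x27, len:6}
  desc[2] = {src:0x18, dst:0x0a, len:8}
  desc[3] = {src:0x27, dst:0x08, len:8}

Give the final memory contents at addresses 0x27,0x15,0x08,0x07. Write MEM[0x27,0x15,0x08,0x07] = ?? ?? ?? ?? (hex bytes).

[0] 0x11->0x07 len=6 : 57 09 4c 2a 15 ad
[1] 0x18->0x27 len=6 : a3 2a 2e 88 ad 84
[2] 0x18->0x0a len=8 : a3 2a 2e 88 ad 84 d7 93
[3] 0x27->0x08 len=8 : a3 2a 2e 88 ad 84 cc e5
query mem[0x27]=0xa3, mem[0x15]=0x15, mem[0x08]=0xa3, mem[0x07]=0x57

MEM[0x27,0x15,0x08,0x07] = a3 15 a3 57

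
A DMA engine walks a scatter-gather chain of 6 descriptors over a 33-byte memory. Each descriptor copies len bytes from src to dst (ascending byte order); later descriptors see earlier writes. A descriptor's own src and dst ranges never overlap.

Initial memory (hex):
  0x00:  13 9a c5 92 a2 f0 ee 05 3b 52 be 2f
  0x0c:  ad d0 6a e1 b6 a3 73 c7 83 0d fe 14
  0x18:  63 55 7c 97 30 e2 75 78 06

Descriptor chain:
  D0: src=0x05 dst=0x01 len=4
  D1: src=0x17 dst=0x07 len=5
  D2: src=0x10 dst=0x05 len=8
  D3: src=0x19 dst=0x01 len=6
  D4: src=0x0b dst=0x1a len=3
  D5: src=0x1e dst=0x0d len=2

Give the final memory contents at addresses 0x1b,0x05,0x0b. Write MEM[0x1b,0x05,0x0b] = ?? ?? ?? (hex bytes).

#0 dst[0x01+4] := {0xf0,0xee,0x05,0x3b}
#1 dst[0x07+5] := {0x14,0x63,0x55,0x7c,0x97}
#2 dst[0x05+8] := {0xb6,0xa3,0x73,0xc7,0x83,0x0d,0xfe,0x14}
#3 dst[0x01+6] := {0x55,0x7c,0x97,0x30,0xe2,0x75}
#4 dst[0x1a+3] := {0xfe,0x14,0xd0}
#5 dst[0x0d+2] := {0x75,0x78}
query mem[0x1b]=0x14, mem[0x05]=0xe2, mem[0x0b]=0xfe

MEM[0x1b,0x05,0x0b] = 14 e2 fe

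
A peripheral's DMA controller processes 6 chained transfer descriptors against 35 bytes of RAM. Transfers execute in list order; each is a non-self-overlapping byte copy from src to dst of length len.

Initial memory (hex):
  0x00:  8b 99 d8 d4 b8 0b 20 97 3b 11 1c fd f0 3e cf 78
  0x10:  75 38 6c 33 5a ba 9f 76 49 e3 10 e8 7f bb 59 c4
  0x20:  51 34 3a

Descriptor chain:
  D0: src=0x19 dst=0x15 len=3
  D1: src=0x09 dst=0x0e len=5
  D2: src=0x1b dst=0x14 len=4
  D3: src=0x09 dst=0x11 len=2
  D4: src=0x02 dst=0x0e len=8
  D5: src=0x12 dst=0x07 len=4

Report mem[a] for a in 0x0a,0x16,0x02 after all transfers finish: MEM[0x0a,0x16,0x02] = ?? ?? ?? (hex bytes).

MEM[0x0a,0x16,0x02] = 11 bb d8

[0] 0x19->0x15 len=3 : e3 10 e8
[1] 0x09->0x0e len=5 : 11 1c fd f0 3e
[2] 0x1b->0x14 len=4 : e8 7f bb 59
[3] 0x09->0x11 len=2 : 11 1c
[4] 0x02->0x0e len=8 : d8 d4 b8 0b 20 97 3b 11
[5] 0x12->0x07 len=4 : 20 97 3b 11
query mem[0x0a]=0x11, mem[0x16]=0xbb, mem[0x02]=0xd8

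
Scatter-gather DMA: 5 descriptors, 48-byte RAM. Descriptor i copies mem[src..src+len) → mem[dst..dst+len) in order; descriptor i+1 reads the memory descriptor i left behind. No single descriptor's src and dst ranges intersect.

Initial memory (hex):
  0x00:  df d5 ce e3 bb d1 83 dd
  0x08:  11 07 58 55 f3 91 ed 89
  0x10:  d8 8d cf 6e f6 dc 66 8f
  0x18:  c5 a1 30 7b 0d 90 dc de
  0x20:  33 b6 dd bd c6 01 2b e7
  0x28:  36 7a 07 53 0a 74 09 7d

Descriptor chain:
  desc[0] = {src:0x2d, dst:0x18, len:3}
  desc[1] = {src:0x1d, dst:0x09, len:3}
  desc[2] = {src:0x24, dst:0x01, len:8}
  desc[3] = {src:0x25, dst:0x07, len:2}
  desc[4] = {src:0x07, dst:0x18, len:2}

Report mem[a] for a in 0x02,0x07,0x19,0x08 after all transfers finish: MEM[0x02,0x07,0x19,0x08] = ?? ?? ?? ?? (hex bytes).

MEM[0x02,0x07,0x19,0x08] = 01 01 2b 2b

[0] 0x2d->0x18 len=3 : 74 09 7d
[1] 0x1d->0x09 len=3 : 90 dc de
[2] 0x24->0x01 len=8 : c6 01 2b e7 36 7a 07 53
[3] 0x25->0x07 len=2 : 01 2b
[4] 0x07->0x18 len=2 : 01 2b
query mem[0x02]=0x01, mem[0x07]=0x01, mem[0x19]=0x2b, mem[0x08]=0x2b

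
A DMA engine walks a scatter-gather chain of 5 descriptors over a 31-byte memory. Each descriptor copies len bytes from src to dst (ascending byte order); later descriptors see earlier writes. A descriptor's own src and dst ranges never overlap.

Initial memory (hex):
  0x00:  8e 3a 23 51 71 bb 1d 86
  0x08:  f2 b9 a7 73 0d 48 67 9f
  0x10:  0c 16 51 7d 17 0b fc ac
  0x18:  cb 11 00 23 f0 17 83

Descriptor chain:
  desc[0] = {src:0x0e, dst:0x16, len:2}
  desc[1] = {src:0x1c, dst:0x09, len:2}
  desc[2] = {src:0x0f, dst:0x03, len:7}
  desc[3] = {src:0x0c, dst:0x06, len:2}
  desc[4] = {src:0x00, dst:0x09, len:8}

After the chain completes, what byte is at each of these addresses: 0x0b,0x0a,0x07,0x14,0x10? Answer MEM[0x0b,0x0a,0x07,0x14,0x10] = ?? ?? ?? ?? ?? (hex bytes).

[0] 0x0e->0x16 len=2 : 67 9f
[1] 0x1c->0x09 len=2 : f0 17
[2] 0x0f->0x03 len=7 : 9f 0c 16 51 7d 17 0b
[3] 0x0c->0x06 len=2 : 0d 48
[4] 0x00->0x09 len=8 : 8e 3a 23 9f 0c 16 0d 48
query mem[0x0b]=0x23, mem[0x0a]=0x3a, mem[0x07]=0x48, mem[0x14]=0x17, mem[0x10]=0x48

MEM[0x0b,0x0a,0x07,0x14,0x10] = 23 3a 48 17 48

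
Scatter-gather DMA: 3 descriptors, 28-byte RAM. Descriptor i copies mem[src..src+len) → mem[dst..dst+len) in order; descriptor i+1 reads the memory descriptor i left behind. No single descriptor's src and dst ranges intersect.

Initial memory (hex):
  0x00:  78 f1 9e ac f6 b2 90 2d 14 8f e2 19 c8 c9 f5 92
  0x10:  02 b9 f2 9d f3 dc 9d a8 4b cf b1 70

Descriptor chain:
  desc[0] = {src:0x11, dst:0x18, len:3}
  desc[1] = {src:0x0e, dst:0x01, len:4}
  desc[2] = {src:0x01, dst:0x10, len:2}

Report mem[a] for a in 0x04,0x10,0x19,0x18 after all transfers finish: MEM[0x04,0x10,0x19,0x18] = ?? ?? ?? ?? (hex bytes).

MEM[0x04,0x10,0x19,0x18] = b9 f5 f2 b9

#0 dst[0x18+3] := {0xb9,0xf2,0x9d}
#1 dst[0x01+4] := {0xf5,0x92,0x02,0xb9}
#2 dst[0x10+2] := {0xf5,0x92}
query mem[0x04]=0xb9, mem[0x10]=0xf5, mem[0x19]=0xf2, mem[0x18]=0xb9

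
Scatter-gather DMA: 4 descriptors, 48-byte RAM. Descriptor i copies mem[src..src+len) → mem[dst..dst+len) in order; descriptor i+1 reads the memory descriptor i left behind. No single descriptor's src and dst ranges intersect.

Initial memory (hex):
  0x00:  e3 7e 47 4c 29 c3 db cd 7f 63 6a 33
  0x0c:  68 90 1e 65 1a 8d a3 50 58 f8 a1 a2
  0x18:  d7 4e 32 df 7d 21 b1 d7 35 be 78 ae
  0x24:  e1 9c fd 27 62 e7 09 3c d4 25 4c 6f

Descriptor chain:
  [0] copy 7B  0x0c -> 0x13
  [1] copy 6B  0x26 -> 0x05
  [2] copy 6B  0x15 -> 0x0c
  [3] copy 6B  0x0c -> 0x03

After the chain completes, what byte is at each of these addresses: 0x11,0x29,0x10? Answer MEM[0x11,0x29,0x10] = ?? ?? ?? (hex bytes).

MEM[0x11,0x29,0x10] = 32 e7 a3

D0: mem[0x13..0x19] <- [68 90 1e 65 1a 8d a3]
D1: mem[0x05..0x0a] <- [fd 27 62 e7 09 3c]
D2: mem[0x0c..0x11] <- [1e 65 1a 8d a3 32]
D3: mem[0x03..0x08] <- [1e 65 1a 8d a3 32]
query mem[0x11]=0x32, mem[0x29]=0xe7, mem[0x10]=0xa3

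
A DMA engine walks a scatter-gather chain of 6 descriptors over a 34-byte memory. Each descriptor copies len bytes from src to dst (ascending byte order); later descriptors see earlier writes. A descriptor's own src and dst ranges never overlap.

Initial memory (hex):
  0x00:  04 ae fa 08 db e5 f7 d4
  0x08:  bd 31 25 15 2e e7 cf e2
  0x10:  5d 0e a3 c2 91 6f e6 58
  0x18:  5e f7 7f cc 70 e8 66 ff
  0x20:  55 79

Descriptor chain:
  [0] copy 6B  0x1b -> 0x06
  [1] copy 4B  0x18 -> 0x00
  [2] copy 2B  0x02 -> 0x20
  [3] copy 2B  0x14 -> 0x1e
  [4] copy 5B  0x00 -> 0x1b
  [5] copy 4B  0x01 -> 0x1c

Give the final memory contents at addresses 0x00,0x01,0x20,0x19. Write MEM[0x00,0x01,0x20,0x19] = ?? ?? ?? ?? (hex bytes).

MEM[0x00,0x01,0x20,0x19] = 5e f7 7f f7

  after D0: wrote 6B at 0x06 = cc70e866ff55
  after D1: wrote 4B at 0x00 = 5ef77fcc
  after D2: wrote 2B at 0x20 = 7fcc
  after D3: wrote 2B at 0x1e = 916f
  after D4: wrote 5B at 0x1b = 5ef77fccdb
  after D5: wrote 4B at 0x1c = f77fccdb
query mem[0x00]=0x5e, mem[0x01]=0xf7, mem[0x20]=0x7f, mem[0x19]=0xf7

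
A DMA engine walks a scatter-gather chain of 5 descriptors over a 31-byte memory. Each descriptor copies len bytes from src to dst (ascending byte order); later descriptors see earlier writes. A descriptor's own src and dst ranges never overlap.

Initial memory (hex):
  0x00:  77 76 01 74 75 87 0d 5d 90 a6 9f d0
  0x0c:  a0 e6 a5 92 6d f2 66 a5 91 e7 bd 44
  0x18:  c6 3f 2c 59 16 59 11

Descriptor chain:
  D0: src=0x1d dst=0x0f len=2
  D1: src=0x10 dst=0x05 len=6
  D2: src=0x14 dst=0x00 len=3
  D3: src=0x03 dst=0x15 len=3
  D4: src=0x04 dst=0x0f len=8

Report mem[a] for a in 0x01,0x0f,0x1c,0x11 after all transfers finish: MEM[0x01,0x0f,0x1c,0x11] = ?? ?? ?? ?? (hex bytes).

MEM[0x01,0x0f,0x1c,0x11] = e7 75 16 f2

D0: mem[0x0f..0x10] <- [59 11]
D1: mem[0x05..0x0a] <- [11 f2 66 a5 91 e7]
D2: mem[0x00..0x02] <- [91 e7 bd]
D3: mem[0x15..0x17] <- [74 75 11]
D4: mem[0x0f..0x16] <- [75 11 f2 66 a5 91 e7 d0]
query mem[0x01]=0xe7, mem[0x0f]=0x75, mem[0x1c]=0x16, mem[0x11]=0xf2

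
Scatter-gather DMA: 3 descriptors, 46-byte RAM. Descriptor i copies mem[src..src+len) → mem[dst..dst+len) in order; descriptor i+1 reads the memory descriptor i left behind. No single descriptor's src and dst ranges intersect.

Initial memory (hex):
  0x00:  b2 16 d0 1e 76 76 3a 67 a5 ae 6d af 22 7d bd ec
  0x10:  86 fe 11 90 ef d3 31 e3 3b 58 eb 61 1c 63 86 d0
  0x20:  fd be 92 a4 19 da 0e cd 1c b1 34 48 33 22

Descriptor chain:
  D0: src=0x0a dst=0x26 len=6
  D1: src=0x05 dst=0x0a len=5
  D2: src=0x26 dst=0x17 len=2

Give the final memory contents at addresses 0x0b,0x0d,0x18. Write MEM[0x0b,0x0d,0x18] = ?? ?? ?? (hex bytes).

MEM[0x0b,0x0d,0x18] = 3a a5 af

D0: mem[0x26..0x2b] <- [6d af 22 7d bd ec]
D1: mem[0x0a..0x0e] <- [76 3a 67 a5 ae]
D2: mem[0x17..0x18] <- [6d af]
query mem[0x0b]=0x3a, mem[0x0d]=0xa5, mem[0x18]=0xaf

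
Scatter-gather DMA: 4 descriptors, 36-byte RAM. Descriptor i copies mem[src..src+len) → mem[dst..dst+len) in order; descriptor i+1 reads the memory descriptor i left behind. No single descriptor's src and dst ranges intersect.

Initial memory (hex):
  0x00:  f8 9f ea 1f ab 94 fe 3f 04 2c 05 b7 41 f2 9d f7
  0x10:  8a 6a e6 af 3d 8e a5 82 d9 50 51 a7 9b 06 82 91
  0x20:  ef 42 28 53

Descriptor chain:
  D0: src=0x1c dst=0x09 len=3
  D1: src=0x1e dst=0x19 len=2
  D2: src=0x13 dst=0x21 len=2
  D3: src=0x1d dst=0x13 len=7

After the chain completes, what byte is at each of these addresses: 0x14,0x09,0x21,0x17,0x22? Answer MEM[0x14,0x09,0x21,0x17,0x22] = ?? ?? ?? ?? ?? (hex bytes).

MEM[0x14,0x09,0x21,0x17,0x22] = 82 9b af af 3d

  after D0: wrote 3B at 0x09 = 9b0682
  after D1: wrote 2B at 0x19 = 8291
  after D2: wrote 2B at 0x21 = af3d
  after D3: wrote 7B at 0x13 = 068291efaf3d53
query mem[0x14]=0x82, mem[0x09]=0x9b, mem[0x21]=0xaf, mem[0x17]=0xaf, mem[0x22]=0x3d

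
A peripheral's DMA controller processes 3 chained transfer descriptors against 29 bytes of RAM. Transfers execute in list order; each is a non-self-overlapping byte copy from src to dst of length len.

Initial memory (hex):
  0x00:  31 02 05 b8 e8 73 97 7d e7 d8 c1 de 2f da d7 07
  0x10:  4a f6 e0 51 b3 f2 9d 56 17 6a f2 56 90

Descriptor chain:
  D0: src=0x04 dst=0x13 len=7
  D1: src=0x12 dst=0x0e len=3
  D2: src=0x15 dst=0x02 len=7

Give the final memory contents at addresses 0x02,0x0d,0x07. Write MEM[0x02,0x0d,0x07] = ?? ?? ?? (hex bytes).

[0] 0x04->0x13 len=7 : e8 73 97 7d e7 d8 c1
[1] 0x12->0x0e len=3 : e0 e8 73
[2] 0x15->0x02 len=7 : 97 7d e7 d8 c1 f2 56
query mem[0x02]=0x97, mem[0x0d]=0xda, mem[0x07]=0xf2

MEM[0x02,0x0d,0x07] = 97 da f2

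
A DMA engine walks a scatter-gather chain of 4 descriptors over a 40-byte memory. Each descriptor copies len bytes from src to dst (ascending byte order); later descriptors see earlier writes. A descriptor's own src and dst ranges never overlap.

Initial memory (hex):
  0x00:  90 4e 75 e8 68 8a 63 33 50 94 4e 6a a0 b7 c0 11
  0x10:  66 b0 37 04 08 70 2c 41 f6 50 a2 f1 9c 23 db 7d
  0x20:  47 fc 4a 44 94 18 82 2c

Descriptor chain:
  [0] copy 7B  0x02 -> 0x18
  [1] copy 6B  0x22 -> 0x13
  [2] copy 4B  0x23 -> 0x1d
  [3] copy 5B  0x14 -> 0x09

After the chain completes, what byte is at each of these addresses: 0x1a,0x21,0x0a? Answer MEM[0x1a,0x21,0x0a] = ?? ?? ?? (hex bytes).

MEM[0x1a,0x21,0x0a] = 68 fc 94

[0] 0x02->0x18 len=7 : 75 e8 68 8a 63 33 50
[1] 0x22->0x13 len=6 : 4a 44 94 18 82 2c
[2] 0x23->0x1d len=4 : 44 94 18 82
[3] 0x14->0x09 len=5 : 44 94 18 82 2c
query mem[0x1a]=0x68, mem[0x21]=0xfc, mem[0x0a]=0x94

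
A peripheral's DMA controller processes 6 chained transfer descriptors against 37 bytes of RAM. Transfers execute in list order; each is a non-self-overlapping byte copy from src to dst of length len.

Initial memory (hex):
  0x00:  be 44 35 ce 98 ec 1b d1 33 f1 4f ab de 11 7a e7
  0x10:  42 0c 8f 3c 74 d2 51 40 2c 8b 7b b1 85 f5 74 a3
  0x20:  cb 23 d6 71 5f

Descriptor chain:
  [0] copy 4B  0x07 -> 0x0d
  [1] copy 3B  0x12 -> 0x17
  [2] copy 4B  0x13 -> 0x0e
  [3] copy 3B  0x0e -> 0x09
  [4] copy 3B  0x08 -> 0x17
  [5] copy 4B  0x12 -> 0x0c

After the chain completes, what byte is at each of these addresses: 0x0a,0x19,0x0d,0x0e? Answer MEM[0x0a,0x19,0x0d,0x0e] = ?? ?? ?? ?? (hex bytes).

MEM[0x0a,0x19,0x0d,0x0e] = 74 74 3c 74

#0 dst[0x0d+4] := {0xd1,0x33,0xf1,0x4f}
#1 dst[0x17+3] := {0x8f,0x3c,0x74}
#2 dst[0x0e+4] := {0x3c,0x74,0xd2,0x51}
#3 dst[0x09+3] := {0x3c,0x74,0xd2}
#4 dst[0x17+3] := {0x33,0x3c,0x74}
#5 dst[0x0c+4] := {0x8f,0x3c,0x74,0xd2}
query mem[0x0a]=0x74, mem[0x19]=0x74, mem[0x0d]=0x3c, mem[0x0e]=0x74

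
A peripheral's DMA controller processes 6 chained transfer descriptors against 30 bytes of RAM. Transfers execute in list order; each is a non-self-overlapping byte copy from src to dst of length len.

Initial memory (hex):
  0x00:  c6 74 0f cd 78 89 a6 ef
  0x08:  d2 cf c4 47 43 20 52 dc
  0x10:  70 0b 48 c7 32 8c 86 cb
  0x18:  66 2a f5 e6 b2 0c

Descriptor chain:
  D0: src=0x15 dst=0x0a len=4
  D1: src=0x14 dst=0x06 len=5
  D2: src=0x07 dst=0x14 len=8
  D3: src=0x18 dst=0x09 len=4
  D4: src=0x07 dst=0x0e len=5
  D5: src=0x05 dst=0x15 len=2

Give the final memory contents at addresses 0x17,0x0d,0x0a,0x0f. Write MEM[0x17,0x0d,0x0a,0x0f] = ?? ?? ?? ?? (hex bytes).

  after D0: wrote 4B at 0x0a = 8c86cb66
  after D1: wrote 5B at 0x06 = 328c86cb66
  after D2: wrote 8B at 0x14 = 8c86cb6686cb6652
  after D3: wrote 4B at 0x09 = 86cb6652
  after D4: wrote 5B at 0x0e = 8c8686cb66
  after D5: wrote 2B at 0x15 = 8932
query mem[0x17]=0x66, mem[0x0d]=0x66, mem[0x0a]=0xcb, mem[0x0f]=0x86

MEM[0x17,0x0d,0x0a,0x0f] = 66 66 cb 86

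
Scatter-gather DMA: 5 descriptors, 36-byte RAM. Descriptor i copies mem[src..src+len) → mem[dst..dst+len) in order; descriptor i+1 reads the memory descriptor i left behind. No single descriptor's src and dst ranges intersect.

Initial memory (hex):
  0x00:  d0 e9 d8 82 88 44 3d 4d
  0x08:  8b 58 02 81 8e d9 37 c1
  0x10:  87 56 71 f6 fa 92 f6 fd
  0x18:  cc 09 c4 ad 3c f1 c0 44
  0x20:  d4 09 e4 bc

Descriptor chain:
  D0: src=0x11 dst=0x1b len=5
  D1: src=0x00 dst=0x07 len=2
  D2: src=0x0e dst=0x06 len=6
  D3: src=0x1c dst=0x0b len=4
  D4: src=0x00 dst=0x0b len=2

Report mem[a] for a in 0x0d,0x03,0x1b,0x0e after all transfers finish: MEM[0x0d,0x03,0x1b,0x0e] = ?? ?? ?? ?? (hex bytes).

  after D0: wrote 5B at 0x1b = 5671f6fa92
  after D1: wrote 2B at 0x07 = d0e9
  after D2: wrote 6B at 0x06 = 37c1875671f6
  after D3: wrote 4B at 0x0b = 71f6fa92
  after D4: wrote 2B at 0x0b = d0e9
query mem[0x0d]=0xfa, mem[0x03]=0x82, mem[0x1b]=0x56, mem[0x0e]=0x92

MEM[0x0d,0x03,0x1b,0x0e] = fa 82 56 92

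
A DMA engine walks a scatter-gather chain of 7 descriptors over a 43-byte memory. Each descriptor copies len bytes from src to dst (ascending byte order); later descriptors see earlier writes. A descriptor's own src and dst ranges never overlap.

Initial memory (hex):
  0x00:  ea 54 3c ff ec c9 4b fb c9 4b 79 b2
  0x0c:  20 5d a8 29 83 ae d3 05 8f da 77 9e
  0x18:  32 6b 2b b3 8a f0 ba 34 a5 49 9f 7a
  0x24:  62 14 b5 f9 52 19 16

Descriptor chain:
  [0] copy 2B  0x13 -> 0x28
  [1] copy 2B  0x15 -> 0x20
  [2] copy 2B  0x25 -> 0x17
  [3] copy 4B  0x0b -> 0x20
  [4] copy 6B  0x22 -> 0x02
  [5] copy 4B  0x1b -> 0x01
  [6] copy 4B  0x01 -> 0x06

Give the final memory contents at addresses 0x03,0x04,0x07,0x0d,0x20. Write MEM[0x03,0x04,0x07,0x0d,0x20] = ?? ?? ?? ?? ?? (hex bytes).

[0] 0x13->0x28 len=2 : 05 8f
[1] 0x15->0x20 len=2 : da 77
[2] 0x25->0x17 len=2 : 14 b5
[3] 0x0b->0x20 len=4 : b2 20 5d a8
[4] 0x22->0x02 len=6 : 5d a8 62 14 b5 f9
[5] 0x1b->0x01 len=4 : b3 8a f0 ba
[6] 0x01->0x06 len=4 : b3 8a f0 ba
query mem[0x03]=0xf0, mem[0x04]=0xba, mem[0x07]=0x8a, mem[0x0d]=0x5d, mem[0x20]=0xb2

MEM[0x03,0x04,0x07,0x0d,0x20] = f0 ba 8a 5d b2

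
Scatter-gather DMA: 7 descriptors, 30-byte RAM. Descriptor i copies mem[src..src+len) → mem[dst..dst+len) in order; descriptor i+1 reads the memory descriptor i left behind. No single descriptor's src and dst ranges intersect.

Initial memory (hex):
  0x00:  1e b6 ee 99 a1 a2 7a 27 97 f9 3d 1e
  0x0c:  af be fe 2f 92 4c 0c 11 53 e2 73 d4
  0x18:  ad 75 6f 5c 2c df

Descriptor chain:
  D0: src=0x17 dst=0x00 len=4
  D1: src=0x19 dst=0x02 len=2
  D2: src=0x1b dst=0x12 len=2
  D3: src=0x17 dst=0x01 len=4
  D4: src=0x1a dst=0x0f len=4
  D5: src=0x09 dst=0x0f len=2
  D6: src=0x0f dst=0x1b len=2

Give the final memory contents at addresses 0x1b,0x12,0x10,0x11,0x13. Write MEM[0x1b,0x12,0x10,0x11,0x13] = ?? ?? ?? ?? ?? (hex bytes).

MEM[0x1b,0x12,0x10,0x11,0x13] = f9 df 3d 2c 2c

[0] 0x17->0x00 len=4 : d4 ad 75 6f
[1] 0x19->0x02 len=2 : 75 6f
[2] 0x1b->0x12 len=2 : 5c 2c
[3] 0x17->0x01 len=4 : d4 ad 75 6f
[4] 0x1a->0x0f len=4 : 6f 5c 2c df
[5] 0x09->0x0f len=2 : f9 3d
[6] 0x0f->0x1b len=2 : f9 3d
query mem[0x1b]=0xf9, mem[0x12]=0xdf, mem[0x10]=0x3d, mem[0x11]=0x2c, mem[0x13]=0x2c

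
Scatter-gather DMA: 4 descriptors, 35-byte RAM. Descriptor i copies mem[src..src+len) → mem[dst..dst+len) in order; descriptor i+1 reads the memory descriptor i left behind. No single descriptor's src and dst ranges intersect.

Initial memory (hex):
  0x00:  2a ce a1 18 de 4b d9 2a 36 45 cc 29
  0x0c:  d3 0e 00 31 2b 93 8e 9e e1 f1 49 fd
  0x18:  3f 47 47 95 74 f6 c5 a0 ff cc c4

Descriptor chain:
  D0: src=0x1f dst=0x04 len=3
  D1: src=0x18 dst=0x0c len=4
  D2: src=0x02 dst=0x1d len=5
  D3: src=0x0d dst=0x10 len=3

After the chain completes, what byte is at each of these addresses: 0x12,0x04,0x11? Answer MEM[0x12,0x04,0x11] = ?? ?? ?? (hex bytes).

[0] 0x1f->0x04 len=3 : a0 ff cc
[1] 0x18->0x0c len=4 : 3f 47 47 95
[2] 0x02->0x1d len=5 : a1 18 a0 ff cc
[3] 0x0d->0x10 len=3 : 47 47 95
query mem[0x12]=0x95, mem[0x04]=0xa0, mem[0x11]=0x47

MEM[0x12,0x04,0x11] = 95 a0 47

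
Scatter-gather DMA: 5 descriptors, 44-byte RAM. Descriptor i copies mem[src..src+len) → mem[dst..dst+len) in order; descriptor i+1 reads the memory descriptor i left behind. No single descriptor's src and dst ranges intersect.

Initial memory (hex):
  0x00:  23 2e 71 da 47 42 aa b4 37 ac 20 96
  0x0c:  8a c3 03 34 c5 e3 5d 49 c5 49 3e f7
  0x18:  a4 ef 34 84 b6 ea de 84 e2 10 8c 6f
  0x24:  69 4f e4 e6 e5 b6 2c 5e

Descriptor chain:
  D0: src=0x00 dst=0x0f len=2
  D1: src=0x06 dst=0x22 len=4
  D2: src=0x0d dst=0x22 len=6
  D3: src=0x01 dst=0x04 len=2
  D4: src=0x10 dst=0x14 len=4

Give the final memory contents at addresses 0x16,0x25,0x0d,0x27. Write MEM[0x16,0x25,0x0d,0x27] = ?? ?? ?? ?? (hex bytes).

D0: mem[0x0f..0x10] <- [23 2e]
D1: mem[0x22..0x25] <- [aa b4 37 ac]
D2: mem[0x22..0x27] <- [c3 03 23 2e e3 5d]
D3: mem[0x04..0x05] <- [2e 71]
D4: mem[0x14..0x17] <- [2e e3 5d 49]
query mem[0x16]=0x5d, mem[0x25]=0x2e, mem[0x0d]=0xc3, mem[0x27]=0x5d

MEM[0x16,0x25,0x0d,0x27] = 5d 2e c3 5d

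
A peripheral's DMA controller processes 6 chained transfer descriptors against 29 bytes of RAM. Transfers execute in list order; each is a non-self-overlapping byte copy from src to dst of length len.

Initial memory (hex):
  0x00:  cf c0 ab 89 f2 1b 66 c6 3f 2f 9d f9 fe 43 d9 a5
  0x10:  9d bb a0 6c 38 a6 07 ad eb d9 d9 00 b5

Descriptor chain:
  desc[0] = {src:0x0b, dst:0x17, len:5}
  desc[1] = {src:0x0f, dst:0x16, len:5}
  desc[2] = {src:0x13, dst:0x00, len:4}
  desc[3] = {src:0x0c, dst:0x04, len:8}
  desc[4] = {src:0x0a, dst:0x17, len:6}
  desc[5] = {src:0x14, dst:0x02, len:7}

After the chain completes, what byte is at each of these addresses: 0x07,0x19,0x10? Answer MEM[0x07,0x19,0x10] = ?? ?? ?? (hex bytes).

MEM[0x07,0x19,0x10] = fe fe 9d

#0 dst[0x17+5] := {0xf9,0xfe,0x43,0xd9,0xa5}
#1 dst[0x16+5] := {0xa5,0x9d,0xbb,0xa0,0x6c}
#2 dst[0x00+4] := {0x6c,0x38,0xa6,0xa5}
#3 dst[0x04+8] := {0xfe,0x43,0xd9,0xa5,0x9d,0xbb,0xa0,0x6c}
#4 dst[0x17+6] := {0xa0,0x6c,0xfe,0x43,0xd9,0xa5}
#5 dst[0x02+7] := {0x38,0xa6,0xa5,0xa0,0x6c,0xfe,0x43}
query mem[0x07]=0xfe, mem[0x19]=0xfe, mem[0x10]=0x9d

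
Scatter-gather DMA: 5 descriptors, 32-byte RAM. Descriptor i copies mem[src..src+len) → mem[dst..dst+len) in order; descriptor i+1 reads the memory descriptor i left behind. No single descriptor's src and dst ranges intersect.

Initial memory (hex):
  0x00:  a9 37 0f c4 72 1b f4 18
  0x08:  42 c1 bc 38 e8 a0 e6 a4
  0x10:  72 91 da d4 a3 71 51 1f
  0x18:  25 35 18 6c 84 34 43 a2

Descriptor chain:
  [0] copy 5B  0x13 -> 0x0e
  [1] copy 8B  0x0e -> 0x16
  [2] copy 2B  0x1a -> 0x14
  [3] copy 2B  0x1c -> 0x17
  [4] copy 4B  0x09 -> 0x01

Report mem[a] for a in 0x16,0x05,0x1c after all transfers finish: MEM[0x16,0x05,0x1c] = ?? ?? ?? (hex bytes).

[0] 0x13->0x0e len=5 : d4 a3 71 51 1f
[1] 0x0e->0x16 len=8 : d4 a3 71 51 1f d4 a3 71
[2] 0x1a->0x14 len=2 : 1f d4
[3] 0x1c->0x17 len=2 : a3 71
[4] 0x09->0x01 len=4 : c1 bc 38 e8
query mem[0x16]=0xd4, mem[0x05]=0x1b, mem[0x1c]=0xa3

MEM[0x16,0x05,0x1c] = d4 1b a3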